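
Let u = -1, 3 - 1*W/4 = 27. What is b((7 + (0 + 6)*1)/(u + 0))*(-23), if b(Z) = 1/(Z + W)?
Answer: 23/109 ≈ 0.21101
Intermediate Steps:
W = -96 (W = 12 - 4*27 = 12 - 108 = -96)
b(Z) = 1/(-96 + Z) (b(Z) = 1/(Z - 96) = 1/(-96 + Z))
b((7 + (0 + 6)*1)/(u + 0))*(-23) = -23/(-96 + (7 + (0 + 6)*1)/(-1 + 0)) = -23/(-96 + (7 + 6*1)/(-1)) = -23/(-96 + (7 + 6)*(-1)) = -23/(-96 + 13*(-1)) = -23/(-96 - 13) = -23/(-109) = -1/109*(-23) = 23/109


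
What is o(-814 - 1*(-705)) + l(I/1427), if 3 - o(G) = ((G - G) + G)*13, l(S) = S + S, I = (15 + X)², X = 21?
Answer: 2028932/1427 ≈ 1421.8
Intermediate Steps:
I = 1296 (I = (15 + 21)² = 36² = 1296)
l(S) = 2*S
o(G) = 3 - 13*G (o(G) = 3 - ((G - G) + G)*13 = 3 - (0 + G)*13 = 3 - G*13 = 3 - 13*G)
o(-814 - 1*(-705)) + l(I/1427) = (3 - 13*(-814 - 1*(-705))) + 2*(1296/1427) = (3 - 13*(-814 + 705)) + 2*(1296*(1/1427)) = (3 - 13*(-109)) + 2*(1296/1427) = (3 + 1417) + 2592/1427 = 1420 + 2592/1427 = 2028932/1427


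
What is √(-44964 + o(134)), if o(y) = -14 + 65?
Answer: I*√44913 ≈ 211.93*I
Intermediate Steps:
o(y) = 51
√(-44964 + o(134)) = √(-44964 + 51) = √(-44913) = I*√44913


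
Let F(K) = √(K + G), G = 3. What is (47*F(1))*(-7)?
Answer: -658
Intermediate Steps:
F(K) = √(3 + K) (F(K) = √(K + 3) = √(3 + K))
(47*F(1))*(-7) = (47*√(3 + 1))*(-7) = (47*√4)*(-7) = (47*2)*(-7) = 94*(-7) = -658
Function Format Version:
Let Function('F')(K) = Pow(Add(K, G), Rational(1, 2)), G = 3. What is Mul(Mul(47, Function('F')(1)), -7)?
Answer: -658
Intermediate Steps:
Function('F')(K) = Pow(Add(3, K), Rational(1, 2)) (Function('F')(K) = Pow(Add(K, 3), Rational(1, 2)) = Pow(Add(3, K), Rational(1, 2)))
Mul(Mul(47, Function('F')(1)), -7) = Mul(Mul(47, Pow(Add(3, 1), Rational(1, 2))), -7) = Mul(Mul(47, Pow(4, Rational(1, 2))), -7) = Mul(Mul(47, 2), -7) = Mul(94, -7) = -658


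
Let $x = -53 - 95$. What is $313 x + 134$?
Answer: $-46190$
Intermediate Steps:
$x = -148$ ($x = -53 - 95 = -148$)
$313 x + 134 = 313 \left(-148\right) + 134 = -46324 + 134 = -46190$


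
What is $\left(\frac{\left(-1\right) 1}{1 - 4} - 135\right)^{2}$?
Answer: $\frac{163216}{9} \approx 18135.0$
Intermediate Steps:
$\left(\frac{\left(-1\right) 1}{1 - 4} - 135\right)^{2} = \left(- \frac{1}{-3} - 135\right)^{2} = \left(\left(-1\right) \left(- \frac{1}{3}\right) - 135\right)^{2} = \left(\frac{1}{3} - 135\right)^{2} = \left(- \frac{404}{3}\right)^{2} = \frac{163216}{9}$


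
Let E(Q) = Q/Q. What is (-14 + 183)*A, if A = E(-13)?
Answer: 169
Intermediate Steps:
E(Q) = 1
A = 1
(-14 + 183)*A = (-14 + 183)*1 = 169*1 = 169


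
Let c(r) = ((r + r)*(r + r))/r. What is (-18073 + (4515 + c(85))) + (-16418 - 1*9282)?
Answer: -38918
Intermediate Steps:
c(r) = 4*r (c(r) = ((2*r)*(2*r))/r = (4*r²)/r = 4*r)
(-18073 + (4515 + c(85))) + (-16418 - 1*9282) = (-18073 + (4515 + 4*85)) + (-16418 - 1*9282) = (-18073 + (4515 + 340)) + (-16418 - 9282) = (-18073 + 4855) - 25700 = -13218 - 25700 = -38918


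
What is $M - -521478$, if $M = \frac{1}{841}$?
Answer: $\frac{438562999}{841} \approx 5.2148 \cdot 10^{5}$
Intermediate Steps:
$M = \frac{1}{841} \approx 0.0011891$
$M - -521478 = \frac{1}{841} - -521478 = \frac{1}{841} + 521478 = \frac{438562999}{841}$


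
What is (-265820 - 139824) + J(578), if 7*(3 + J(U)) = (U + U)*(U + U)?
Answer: -1503193/7 ≈ -2.1474e+5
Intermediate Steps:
J(U) = -3 + 4*U**2/7 (J(U) = -3 + ((U + U)*(U + U))/7 = -3 + ((2*U)*(2*U))/7 = -3 + (4*U**2)/7 = -3 + 4*U**2/7)
(-265820 - 139824) + J(578) = (-265820 - 139824) + (-3 + (4/7)*578**2) = -405644 + (-3 + (4/7)*334084) = -405644 + (-3 + 1336336/7) = -405644 + 1336315/7 = -1503193/7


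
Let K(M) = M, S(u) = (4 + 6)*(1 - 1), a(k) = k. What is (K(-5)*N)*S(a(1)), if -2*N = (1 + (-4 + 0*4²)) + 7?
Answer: 0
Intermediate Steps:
S(u) = 0 (S(u) = 10*0 = 0)
N = -2 (N = -((1 + (-4 + 0*4²)) + 7)/2 = -((1 + (-4 + 0*16)) + 7)/2 = -((1 + (-4 + 0)) + 7)/2 = -((1 - 4) + 7)/2 = -(-3 + 7)/2 = -½*4 = -2)
(K(-5)*N)*S(a(1)) = -5*(-2)*0 = 10*0 = 0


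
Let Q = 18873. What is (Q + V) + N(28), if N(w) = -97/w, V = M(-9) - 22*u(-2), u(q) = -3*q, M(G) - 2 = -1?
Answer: 524679/28 ≈ 18739.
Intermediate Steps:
M(G) = 1 (M(G) = 2 - 1 = 1)
V = -131 (V = 1 - (-66)*(-2) = 1 - 22*6 = 1 - 132 = -131)
(Q + V) + N(28) = (18873 - 131) - 97/28 = 18742 - 97*1/28 = 18742 - 97/28 = 524679/28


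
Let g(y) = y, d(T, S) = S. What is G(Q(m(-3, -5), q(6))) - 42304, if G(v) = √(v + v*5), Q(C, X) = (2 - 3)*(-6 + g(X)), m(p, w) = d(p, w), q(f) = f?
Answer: -42304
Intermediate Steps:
m(p, w) = w
Q(C, X) = 6 - X (Q(C, X) = (2 - 3)*(-6 + X) = -(-6 + X) = 6 - X)
G(v) = √6*√v (G(v) = √(v + 5*v) = √(6*v) = √6*√v)
G(Q(m(-3, -5), q(6))) - 42304 = √6*√(6 - 1*6) - 42304 = √6*√(6 - 6) - 42304 = √6*√0 - 42304 = √6*0 - 42304 = 0 - 42304 = -42304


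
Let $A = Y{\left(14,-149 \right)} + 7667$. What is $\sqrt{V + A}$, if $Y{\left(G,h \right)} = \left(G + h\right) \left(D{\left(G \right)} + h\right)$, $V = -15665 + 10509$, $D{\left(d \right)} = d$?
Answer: $144$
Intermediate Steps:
$V = -5156$
$Y{\left(G,h \right)} = \left(G + h\right)^{2}$ ($Y{\left(G,h \right)} = \left(G + h\right) \left(G + h\right) = \left(G + h\right)^{2}$)
$A = 25892$ ($A = \left(14^{2} + \left(-149\right)^{2} + 2 \cdot 14 \left(-149\right)\right) + 7667 = \left(196 + 22201 - 4172\right) + 7667 = 18225 + 7667 = 25892$)
$\sqrt{V + A} = \sqrt{-5156 + 25892} = \sqrt{20736} = 144$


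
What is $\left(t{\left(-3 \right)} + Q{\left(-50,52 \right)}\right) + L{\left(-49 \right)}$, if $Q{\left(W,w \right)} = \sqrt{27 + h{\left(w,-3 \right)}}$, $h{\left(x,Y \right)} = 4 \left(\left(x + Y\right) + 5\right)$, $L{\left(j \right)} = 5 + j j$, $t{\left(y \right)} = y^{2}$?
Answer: $2415 + 9 \sqrt{3} \approx 2430.6$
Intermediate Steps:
$L{\left(j \right)} = 5 + j^{2}$
$h{\left(x,Y \right)} = 20 + 4 Y + 4 x$ ($h{\left(x,Y \right)} = 4 \left(\left(Y + x\right) + 5\right) = 4 \left(5 + Y + x\right) = 20 + 4 Y + 4 x$)
$Q{\left(W,w \right)} = \sqrt{35 + 4 w}$ ($Q{\left(W,w \right)} = \sqrt{27 + \left(20 + 4 \left(-3\right) + 4 w\right)} = \sqrt{27 + \left(20 - 12 + 4 w\right)} = \sqrt{27 + \left(8 + 4 w\right)} = \sqrt{35 + 4 w}$)
$\left(t{\left(-3 \right)} + Q{\left(-50,52 \right)}\right) + L{\left(-49 \right)} = \left(\left(-3\right)^{2} + \sqrt{35 + 4 \cdot 52}\right) + \left(5 + \left(-49\right)^{2}\right) = \left(9 + \sqrt{35 + 208}\right) + \left(5 + 2401\right) = \left(9 + \sqrt{243}\right) + 2406 = \left(9 + 9 \sqrt{3}\right) + 2406 = 2415 + 9 \sqrt{3}$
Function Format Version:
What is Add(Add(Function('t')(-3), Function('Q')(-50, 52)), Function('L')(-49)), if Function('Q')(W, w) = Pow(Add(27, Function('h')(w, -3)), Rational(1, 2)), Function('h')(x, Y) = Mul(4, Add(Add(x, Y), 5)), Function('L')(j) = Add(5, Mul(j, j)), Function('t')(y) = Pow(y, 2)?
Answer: Add(2415, Mul(9, Pow(3, Rational(1, 2)))) ≈ 2430.6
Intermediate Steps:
Function('L')(j) = Add(5, Pow(j, 2))
Function('h')(x, Y) = Add(20, Mul(4, Y), Mul(4, x)) (Function('h')(x, Y) = Mul(4, Add(Add(Y, x), 5)) = Mul(4, Add(5, Y, x)) = Add(20, Mul(4, Y), Mul(4, x)))
Function('Q')(W, w) = Pow(Add(35, Mul(4, w)), Rational(1, 2)) (Function('Q')(W, w) = Pow(Add(27, Add(20, Mul(4, -3), Mul(4, w))), Rational(1, 2)) = Pow(Add(27, Add(20, -12, Mul(4, w))), Rational(1, 2)) = Pow(Add(27, Add(8, Mul(4, w))), Rational(1, 2)) = Pow(Add(35, Mul(4, w)), Rational(1, 2)))
Add(Add(Function('t')(-3), Function('Q')(-50, 52)), Function('L')(-49)) = Add(Add(Pow(-3, 2), Pow(Add(35, Mul(4, 52)), Rational(1, 2))), Add(5, Pow(-49, 2))) = Add(Add(9, Pow(Add(35, 208), Rational(1, 2))), Add(5, 2401)) = Add(Add(9, Pow(243, Rational(1, 2))), 2406) = Add(Add(9, Mul(9, Pow(3, Rational(1, 2)))), 2406) = Add(2415, Mul(9, Pow(3, Rational(1, 2))))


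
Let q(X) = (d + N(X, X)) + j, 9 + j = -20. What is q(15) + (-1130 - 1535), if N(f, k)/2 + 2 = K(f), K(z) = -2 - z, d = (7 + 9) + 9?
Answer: -2707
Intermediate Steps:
j = -29 (j = -9 - 20 = -29)
d = 25 (d = 16 + 9 = 25)
N(f, k) = -8 - 2*f (N(f, k) = -4 + 2*(-2 - f) = -4 + (-4 - 2*f) = -8 - 2*f)
q(X) = -12 - 2*X (q(X) = (25 + (-8 - 2*X)) - 29 = (17 - 2*X) - 29 = -12 - 2*X)
q(15) + (-1130 - 1535) = (-12 - 2*15) + (-1130 - 1535) = (-12 - 30) - 2665 = -42 - 2665 = -2707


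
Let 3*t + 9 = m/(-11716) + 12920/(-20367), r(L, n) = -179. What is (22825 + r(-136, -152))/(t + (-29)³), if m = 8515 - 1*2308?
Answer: -16211350070136/17461518224561 ≈ -0.92840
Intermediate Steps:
m = 6207 (m = 8515 - 2308 = 6207)
t = -2425366637/715859316 (t = -3 + (6207/(-11716) + 12920/(-20367))/3 = -3 + (6207*(-1/11716) + 12920*(-1/20367))/3 = -3 + (-6207/11716 - 12920/20367)/3 = -3 + (⅓)*(-277788689/238619772) = -3 - 277788689/715859316 = -2425366637/715859316 ≈ -3.3881)
(22825 + r(-136, -152))/(t + (-29)³) = (22825 - 179)/(-2425366637/715859316 + (-29)³) = 22646/(-2425366637/715859316 - 24389) = 22646/(-17461518224561/715859316) = 22646*(-715859316/17461518224561) = -16211350070136/17461518224561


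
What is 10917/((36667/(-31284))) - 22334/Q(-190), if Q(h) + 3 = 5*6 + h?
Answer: -54850049986/5976721 ≈ -9177.3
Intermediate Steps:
Q(h) = 27 + h (Q(h) = -3 + (5*6 + h) = -3 + (30 + h) = 27 + h)
10917/((36667/(-31284))) - 22334/Q(-190) = 10917/((36667/(-31284))) - 22334/(27 - 190) = 10917/((36667*(-1/31284))) - 22334/(-163) = 10917/(-36667/31284) - 22334*(-1/163) = 10917*(-31284/36667) + 22334/163 = -341527428/36667 + 22334/163 = -54850049986/5976721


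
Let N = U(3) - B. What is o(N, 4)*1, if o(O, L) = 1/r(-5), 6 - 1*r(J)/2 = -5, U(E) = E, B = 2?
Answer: 1/22 ≈ 0.045455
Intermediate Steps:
N = 1 (N = 3 - 1*2 = 3 - 2 = 1)
r(J) = 22 (r(J) = 12 - 2*(-5) = 12 + 10 = 22)
o(O, L) = 1/22
o(N, 4)*1 = (1/22)*1 = 1/22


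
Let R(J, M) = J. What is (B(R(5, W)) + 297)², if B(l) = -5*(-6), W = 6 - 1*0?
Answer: 106929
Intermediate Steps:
W = 6 (W = 6 + 0 = 6)
B(l) = 30
(B(R(5, W)) + 297)² = (30 + 297)² = 327² = 106929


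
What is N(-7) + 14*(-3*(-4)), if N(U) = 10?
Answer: 178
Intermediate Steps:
N(-7) + 14*(-3*(-4)) = 10 + 14*(-3*(-4)) = 10 + 14*12 = 10 + 168 = 178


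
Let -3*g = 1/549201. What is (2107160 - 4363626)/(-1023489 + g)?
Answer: 1858880075499/843151773434 ≈ 2.2047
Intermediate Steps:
g = -1/1647603 (g = -1/3/549201 = -1/3*1/549201 = -1/1647603 ≈ -6.0694e-7)
(2107160 - 4363626)/(-1023489 + g) = (2107160 - 4363626)/(-1023489 - 1/1647603) = -2256466/(-1686303546868/1647603) = -2256466*(-1647603/1686303546868) = 1858880075499/843151773434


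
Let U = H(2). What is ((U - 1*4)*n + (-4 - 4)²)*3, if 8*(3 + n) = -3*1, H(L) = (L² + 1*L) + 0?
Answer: 687/4 ≈ 171.75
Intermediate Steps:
H(L) = L + L² (H(L) = (L² + L) + 0 = (L + L²) + 0 = L + L²)
U = 6 (U = 2*(1 + 2) = 2*3 = 6)
n = -27/8 (n = -3 + (-3*1)/8 = -3 + (⅛)*(-3) = -3 - 3/8 = -27/8 ≈ -3.3750)
((U - 1*4)*n + (-4 - 4)²)*3 = ((6 - 1*4)*(-27/8) + (-4 - 4)²)*3 = ((6 - 4)*(-27/8) + (-8)²)*3 = (2*(-27/8) + 64)*3 = (-27/4 + 64)*3 = (229/4)*3 = 687/4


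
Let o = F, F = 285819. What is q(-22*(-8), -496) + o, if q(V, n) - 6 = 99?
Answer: 285924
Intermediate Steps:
q(V, n) = 105 (q(V, n) = 6 + 99 = 105)
o = 285819
q(-22*(-8), -496) + o = 105 + 285819 = 285924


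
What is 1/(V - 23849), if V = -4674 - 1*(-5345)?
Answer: -1/23178 ≈ -4.3144e-5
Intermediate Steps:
V = 671 (V = -4674 + 5345 = 671)
1/(V - 23849) = 1/(671 - 23849) = 1/(-23178) = -1/23178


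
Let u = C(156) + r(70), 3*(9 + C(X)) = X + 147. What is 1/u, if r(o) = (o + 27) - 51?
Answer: 1/138 ≈ 0.0072464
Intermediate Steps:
C(X) = 40 + X/3 (C(X) = -9 + (X + 147)/3 = -9 + (147 + X)/3 = -9 + (49 + X/3) = 40 + X/3)
r(o) = -24 + o (r(o) = (27 + o) - 51 = -24 + o)
u = 138 (u = (40 + (⅓)*156) + (-24 + 70) = (40 + 52) + 46 = 92 + 46 = 138)
1/u = 1/138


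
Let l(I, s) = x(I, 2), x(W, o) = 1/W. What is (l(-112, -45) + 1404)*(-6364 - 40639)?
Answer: -7391080741/112 ≈ -6.5992e+7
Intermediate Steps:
l(I, s) = 1/I
(l(-112, -45) + 1404)*(-6364 - 40639) = (1/(-112) + 1404)*(-6364 - 40639) = (-1/112 + 1404)*(-47003) = (157247/112)*(-47003) = -7391080741/112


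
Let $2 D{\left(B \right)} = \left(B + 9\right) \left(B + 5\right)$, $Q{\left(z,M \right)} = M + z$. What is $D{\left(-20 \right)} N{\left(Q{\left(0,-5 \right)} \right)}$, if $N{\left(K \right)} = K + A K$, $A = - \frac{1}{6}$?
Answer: $- \frac{1375}{4} \approx -343.75$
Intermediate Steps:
$A = - \frac{1}{6}$ ($A = \left(-1\right) \frac{1}{6} = - \frac{1}{6} \approx -0.16667$)
$D{\left(B \right)} = \frac{\left(5 + B\right) \left(9 + B\right)}{2}$ ($D{\left(B \right)} = \frac{\left(B + 9\right) \left(B + 5\right)}{2} = \frac{\left(9 + B\right) \left(5 + B\right)}{2} = \frac{\left(5 + B\right) \left(9 + B\right)}{2}$)
$N{\left(K \right)} = \frac{5 K}{6}$ ($N{\left(K \right)} = K - \frac{K}{6} = \frac{5 K}{6}$)
$D{\left(-20 \right)} N{\left(Q{\left(0,-5 \right)} \right)} = \left(\frac{45}{2} + \frac{\left(-20\right)^{2}}{2} + 7 \left(-20\right)\right) \frac{5 \left(-5 + 0\right)}{6} = \left(\frac{45}{2} + \frac{1}{2} \cdot 400 - 140\right) \frac{5}{6} \left(-5\right) = \left(\frac{45}{2} + 200 - 140\right) \left(- \frac{25}{6}\right) = \frac{165}{2} \left(- \frac{25}{6}\right) = - \frac{1375}{4}$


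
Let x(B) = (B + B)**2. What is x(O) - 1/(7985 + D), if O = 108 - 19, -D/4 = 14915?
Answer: 1637270701/51675 ≈ 31684.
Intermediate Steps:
D = -59660 (D = -4*14915 = -59660)
O = 89
x(B) = 4*B**2 (x(B) = (2*B)**2 = 4*B**2)
x(O) - 1/(7985 + D) = 4*89**2 - 1/(7985 - 59660) = 4*7921 - 1/(-51675) = 31684 - 1*(-1/51675) = 31684 + 1/51675 = 1637270701/51675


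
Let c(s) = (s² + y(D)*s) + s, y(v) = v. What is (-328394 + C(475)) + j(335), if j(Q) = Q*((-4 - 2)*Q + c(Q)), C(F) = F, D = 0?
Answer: 36706331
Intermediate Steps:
c(s) = s + s² (c(s) = (s² + 0*s) + s = (s² + 0) + s = s² + s = s + s²)
j(Q) = Q*(-6*Q + Q*(1 + Q)) (j(Q) = Q*((-4 - 2)*Q + Q*(1 + Q)) = Q*(-6*Q + Q*(1 + Q)))
(-328394 + C(475)) + j(335) = (-328394 + 475) + 335²*(-5 + 335) = -327919 + 112225*330 = -327919 + 37034250 = 36706331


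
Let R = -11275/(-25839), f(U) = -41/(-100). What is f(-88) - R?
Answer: -6191/234900 ≈ -0.026356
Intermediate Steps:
f(U) = 41/100 (f(U) = -41*(-1/100) = 41/100)
R = 1025/2349 (R = -11275*(-1/25839) = 1025/2349 ≈ 0.43636)
f(-88) - R = 41/100 - 1*1025/2349 = 41/100 - 1025/2349 = -6191/234900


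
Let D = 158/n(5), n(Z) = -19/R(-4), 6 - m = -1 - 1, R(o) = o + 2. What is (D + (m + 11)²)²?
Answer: 51480625/361 ≈ 1.4261e+5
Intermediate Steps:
R(o) = 2 + o
m = 8 (m = 6 - (-1 - 1) = 6 - 1*(-2) = 6 + 2 = 8)
n(Z) = 19/2 (n(Z) = -19/(2 - 4) = -19/(-2) = -19*(-½) = 19/2)
D = 316/19 (D = 158/(19/2) = 158*(2/19) = 316/19 ≈ 16.632)
(D + (m + 11)²)² = (316/19 + (8 + 11)²)² = (316/19 + 19²)² = (316/19 + 361)² = (7175/19)² = 51480625/361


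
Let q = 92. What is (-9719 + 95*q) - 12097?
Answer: -13076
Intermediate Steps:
(-9719 + 95*q) - 12097 = (-9719 + 95*92) - 12097 = (-9719 + 8740) - 12097 = -979 - 12097 = -13076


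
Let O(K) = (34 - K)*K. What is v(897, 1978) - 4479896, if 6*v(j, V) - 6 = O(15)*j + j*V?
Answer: -8283153/2 ≈ -4.1416e+6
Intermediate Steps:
O(K) = K*(34 - K)
v(j, V) = 1 + 95*j/2 + V*j/6 (v(j, V) = 1 + ((15*(34 - 1*15))*j + j*V)/6 = 1 + ((15*(34 - 15))*j + V*j)/6 = 1 + ((15*19)*j + V*j)/6 = 1 + (285*j + V*j)/6 = 1 + (95*j/2 + V*j/6) = 1 + 95*j/2 + V*j/6)
v(897, 1978) - 4479896 = (1 + (95/2)*897 + (1/6)*1978*897) - 4479896 = (1 + 85215/2 + 295711) - 4479896 = 676639/2 - 4479896 = -8283153/2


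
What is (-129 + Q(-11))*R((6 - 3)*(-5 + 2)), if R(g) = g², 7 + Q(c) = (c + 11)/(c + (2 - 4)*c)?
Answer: -11016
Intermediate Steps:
Q(c) = -7 - (11 + c)/c (Q(c) = -7 + (c + 11)/(c + (2 - 4)*c) = -7 + (11 + c)/(c - 2*c) = -7 + (11 + c)/((-c)) = -7 + (11 + c)*(-1/c) = -7 - (11 + c)/c)
(-129 + Q(-11))*R((6 - 3)*(-5 + 2)) = (-129 + (-8 - 11/(-11)))*((6 - 3)*(-5 + 2))² = (-129 + (-8 - 11*(-1/11)))*(3*(-3))² = (-129 + (-8 + 1))*(-9)² = (-129 - 7)*81 = -136*81 = -11016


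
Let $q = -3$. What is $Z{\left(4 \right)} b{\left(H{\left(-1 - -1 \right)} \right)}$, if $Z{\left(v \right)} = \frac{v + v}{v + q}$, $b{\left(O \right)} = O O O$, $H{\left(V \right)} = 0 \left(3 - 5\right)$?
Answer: $0$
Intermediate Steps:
$H{\left(V \right)} = 0$ ($H{\left(V \right)} = 0 \left(-2\right) = 0$)
$b{\left(O \right)} = O^{3}$ ($b{\left(O \right)} = O^{2} O = O^{3}$)
$Z{\left(v \right)} = \frac{2 v}{-3 + v}$ ($Z{\left(v \right)} = \frac{v + v}{v - 3} = \frac{2 v}{-3 + v}$)
$Z{\left(4 \right)} b{\left(H{\left(-1 - -1 \right)} \right)} = 2 \cdot 4 \frac{1}{-3 + 4} \cdot 0^{3} = 2 \cdot 4 \cdot 1^{-1} \cdot 0 = 2 \cdot 4 \cdot 1 \cdot 0 = 8 \cdot 0 = 0$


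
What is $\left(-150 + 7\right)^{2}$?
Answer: $20449$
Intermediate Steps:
$\left(-150 + 7\right)^{2} = \left(-143\right)^{2} = 20449$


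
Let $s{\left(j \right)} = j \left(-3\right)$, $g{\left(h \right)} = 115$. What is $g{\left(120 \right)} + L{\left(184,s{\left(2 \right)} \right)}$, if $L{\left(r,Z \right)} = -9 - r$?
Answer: $-78$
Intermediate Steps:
$s{\left(j \right)} = - 3 j$
$g{\left(120 \right)} + L{\left(184,s{\left(2 \right)} \right)} = 115 - 193 = -78$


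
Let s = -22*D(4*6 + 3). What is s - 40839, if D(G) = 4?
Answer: -40927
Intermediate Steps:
s = -88 (s = -22*4 = -88)
s - 40839 = -88 - 40839 = -40927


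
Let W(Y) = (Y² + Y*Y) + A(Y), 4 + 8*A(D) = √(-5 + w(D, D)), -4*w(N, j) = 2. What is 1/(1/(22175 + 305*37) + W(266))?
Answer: 1267458052054880/179359890172013654923 - 559785800*I*√22/179359890172013654923 ≈ 7.0666e-6 - 1.4639e-11*I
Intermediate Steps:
w(N, j) = -½ (w(N, j) = -¼*2 = -½)
A(D) = -½ + I*√22/16 (A(D) = -½ + √(-5 - ½)/8 = -½ + √(-11/2)/8 = -½ + (I*√22/2)/8 = -½ + I*√22/16)
W(Y) = -½ + 2*Y² + I*√22/16 (W(Y) = (Y² + Y*Y) + (-½ + I*√22/16) = (Y² + Y²) + (-½ + I*√22/16) = 2*Y² + (-½ + I*√22/16) = -½ + 2*Y² + I*√22/16)
1/(1/(22175 + 305*37) + W(266)) = 1/(1/(22175 + 305*37) + (-½ + 2*266² + I*√22/16)) = 1/(1/(22175 + 11285) + (-½ + 2*70756 + I*√22/16)) = 1/(1/33460 + (-½ + 141512 + I*√22/16)) = 1/(1/33460 + (283023/2 + I*√22/16)) = 1/(4734974791/33460 + I*√22/16)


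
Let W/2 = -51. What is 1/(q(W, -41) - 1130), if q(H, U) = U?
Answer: -1/1171 ≈ -0.00085397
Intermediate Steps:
W = -102 (W = 2*(-51) = -102)
1/(q(W, -41) - 1130) = 1/(-41 - 1130) = 1/(-1171) = -1/1171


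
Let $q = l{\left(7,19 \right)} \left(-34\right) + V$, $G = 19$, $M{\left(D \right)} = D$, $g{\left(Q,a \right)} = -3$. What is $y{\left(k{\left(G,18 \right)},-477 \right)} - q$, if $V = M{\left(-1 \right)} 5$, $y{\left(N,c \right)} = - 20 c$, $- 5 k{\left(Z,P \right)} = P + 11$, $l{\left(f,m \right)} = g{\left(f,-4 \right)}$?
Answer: $9443$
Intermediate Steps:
$l{\left(f,m \right)} = -3$
$k{\left(Z,P \right)} = - \frac{11}{5} - \frac{P}{5}$ ($k{\left(Z,P \right)} = - \frac{P + 11}{5} = - \frac{11 + P}{5} = - \frac{11}{5} - \frac{P}{5}$)
$V = -5$ ($V = \left(-1\right) 5 = -5$)
$q = 97$ ($q = \left(-3\right) \left(-34\right) - 5 = 102 - 5 = 97$)
$y{\left(k{\left(G,18 \right)},-477 \right)} - q = \left(-20\right) \left(-477\right) - 97 = 9540 - 97 = 9443$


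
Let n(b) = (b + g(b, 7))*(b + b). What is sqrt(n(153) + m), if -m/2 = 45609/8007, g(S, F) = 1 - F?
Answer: 2*sqrt(80087716822)/2669 ≈ 212.06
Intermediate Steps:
m = -30406/2669 (m = -91218/8007 = -2*15203/2669 = -30406/2669 ≈ -11.392)
n(b) = 2*b*(-6 + b) (n(b) = (b + (1 - 1*7))*(b + b) = (b + (1 - 7))*(2*b) = (b - 6)*(2*b) = (-6 + b)*(2*b) = 2*b*(-6 + b))
sqrt(n(153) + m) = sqrt(2*153*(-6 + 153) - 30406/2669) = sqrt(2*153*147 - 30406/2669) = sqrt(44982 - 30406/2669) = sqrt(120026552/2669) = 2*sqrt(80087716822)/2669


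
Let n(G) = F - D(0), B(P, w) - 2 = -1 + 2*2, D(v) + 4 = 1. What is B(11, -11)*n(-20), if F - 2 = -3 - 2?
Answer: 0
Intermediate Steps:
D(v) = -3 (D(v) = -4 + 1 = -3)
F = -3 (F = 2 + (-3 - 2) = 2 - 5 = -3)
B(P, w) = 5 (B(P, w) = 2 + (-1 + 2*2) = 2 + (-1 + 4) = 2 + 3 = 5)
n(G) = 0 (n(G) = -3 - 1*(-3) = -3 + 3 = 0)
B(11, -11)*n(-20) = 5*0 = 0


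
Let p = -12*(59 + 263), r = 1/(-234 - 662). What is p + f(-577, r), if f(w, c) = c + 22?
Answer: -3442433/896 ≈ -3842.0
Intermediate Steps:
r = -1/896 (r = 1/(-896) = -1/896 ≈ -0.0011161)
f(w, c) = 22 + c
p = -3864 (p = -12*322 = -3864)
p + f(-577, r) = -3864 + (22 - 1/896) = -3864 + 19711/896 = -3442433/896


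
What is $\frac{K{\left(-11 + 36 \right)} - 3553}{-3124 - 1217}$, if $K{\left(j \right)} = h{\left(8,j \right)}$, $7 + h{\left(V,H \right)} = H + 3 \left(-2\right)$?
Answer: $\frac{3541}{4341} \approx 0.81571$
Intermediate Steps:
$h{\left(V,H \right)} = -13 + H$ ($h{\left(V,H \right)} = -7 + \left(H + 3 \left(-2\right)\right) = -7 + \left(H - 6\right) = -7 + \left(-6 + H\right) = -13 + H$)
$K{\left(j \right)} = -13 + j$
$\frac{K{\left(-11 + 36 \right)} - 3553}{-3124 - 1217} = \frac{\left(-13 + \left(-11 + 36\right)\right) - 3553}{-3124 - 1217} = \frac{\left(-13 + 25\right) - 3553}{-4341} = \left(12 - 3553\right) \left(- \frac{1}{4341}\right) = \left(-3541\right) \left(- \frac{1}{4341}\right) = \frac{3541}{4341}$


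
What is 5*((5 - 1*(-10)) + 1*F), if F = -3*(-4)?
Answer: 135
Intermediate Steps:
F = 12
5*((5 - 1*(-10)) + 1*F) = 5*((5 - 1*(-10)) + 1*12) = 5*((5 + 10) + 12) = 5*(15 + 12) = 5*27 = 135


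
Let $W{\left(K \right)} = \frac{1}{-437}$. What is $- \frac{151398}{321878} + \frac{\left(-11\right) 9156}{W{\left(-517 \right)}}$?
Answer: $\frac{7083390749889}{160939} \approx 4.4013 \cdot 10^{7}$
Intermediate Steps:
$W{\left(K \right)} = - \frac{1}{437}$
$- \frac{151398}{321878} + \frac{\left(-11\right) 9156}{W{\left(-517 \right)}} = - \frac{151398}{321878} + \frac{\left(-11\right) 9156}{- \frac{1}{437}} = \left(-151398\right) \frac{1}{321878} - -44012892 = - \frac{75699}{160939} + 44012892 = \frac{7083390749889}{160939}$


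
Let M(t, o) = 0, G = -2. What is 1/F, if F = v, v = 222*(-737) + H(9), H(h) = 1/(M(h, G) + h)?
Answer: -9/1472525 ≈ -6.1119e-6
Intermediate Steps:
H(h) = 1/h (H(h) = 1/(0 + h) = 1/h)
v = -1472525/9 (v = 222*(-737) + 1/9 = -163614 + 1/9 = -1472525/9 ≈ -1.6361e+5)
F = -1472525/9 ≈ -1.6361e+5
1/F = 1/(-1472525/9) = -9/1472525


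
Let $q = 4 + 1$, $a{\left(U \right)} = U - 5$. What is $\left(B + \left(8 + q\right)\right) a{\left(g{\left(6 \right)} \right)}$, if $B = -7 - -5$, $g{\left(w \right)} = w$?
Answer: $11$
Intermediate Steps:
$a{\left(U \right)} = -5 + U$ ($a{\left(U \right)} = U - 5 = -5 + U$)
$q = 5$
$B = -2$ ($B = -7 + 5 = -2$)
$\left(B + \left(8 + q\right)\right) a{\left(g{\left(6 \right)} \right)} = \left(-2 + \left(8 + 5\right)\right) \left(-5 + 6\right) = \left(-2 + 13\right) 1 = 11 \cdot 1 = 11$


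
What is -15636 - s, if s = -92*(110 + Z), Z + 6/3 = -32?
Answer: -8644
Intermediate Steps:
Z = -34 (Z = -2 - 32 = -34)
s = -6992 (s = -92*(110 - 34) = -92*76 = -6992)
-15636 - s = -15636 - 1*(-6992) = -15636 + 6992 = -8644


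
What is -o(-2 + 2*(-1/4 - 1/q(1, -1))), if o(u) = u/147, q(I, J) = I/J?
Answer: 1/294 ≈ 0.0034014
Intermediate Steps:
o(u) = u/147 (o(u) = u*(1/147) = u/147)
-o(-2 + 2*(-1/4 - 1/q(1, -1))) = -(-2 + 2*(-1/4 - 1/(1/(-1))))/147 = -(-2 + 2*(-1*¼ - 1/(1*(-1))))/147 = -(-2 + 2*(-¼ - 1/(-1)))/147 = -(-2 + 2*(-¼ - 1*(-1)))/147 = -(-2 + 2*(-¼ + 1))/147 = -(-2 + 2*(¾))/147 = -(-2 + 3/2)/147 = -(-1)/(147*2) = -1*(-1/294) = 1/294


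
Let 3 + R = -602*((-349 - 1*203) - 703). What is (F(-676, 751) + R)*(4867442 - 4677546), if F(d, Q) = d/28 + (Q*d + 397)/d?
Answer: 24269358739406/169 ≈ 1.4361e+11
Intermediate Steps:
F(d, Q) = d/28 + (397 + Q*d)/d (F(d, Q) = d*(1/28) + (397 + Q*d)/d = d/28 + (397 + Q*d)/d)
R = 755507 (R = -3 - 602*((-349 - 1*203) - 703) = -3 - 602*((-349 - 203) - 703) = -3 - 602*(-552 - 703) = -3 - 602*(-1255) = -3 + 755510 = 755507)
(F(-676, 751) + R)*(4867442 - 4677546) = ((751 + 397/(-676) + (1/28)*(-676)) + 755507)*(4867442 - 4677546) = ((751 + 397*(-1/676) - 169/7) + 755507)*189896 = ((751 - 397/676 - 169/7) + 755507)*189896 = (3436709/4732 + 755507)*189896 = (3578495833/4732)*189896 = 24269358739406/169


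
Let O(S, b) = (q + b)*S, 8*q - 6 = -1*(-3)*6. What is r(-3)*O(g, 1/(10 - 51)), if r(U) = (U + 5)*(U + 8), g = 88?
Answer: 107360/41 ≈ 2618.5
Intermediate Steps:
q = 3 (q = 3/4 + (-1*(-3)*6)/8 = 3/4 + (3*6)/8 = 3/4 + (1/8)*18 = 3/4 + 9/4 = 3)
r(U) = (5 + U)*(8 + U)
O(S, b) = S*(3 + b) (O(S, b) = (3 + b)*S = S*(3 + b))
r(-3)*O(g, 1/(10 - 51)) = (40 + (-3)**2 + 13*(-3))*(88*(3 + 1/(10 - 51))) = (40 + 9 - 39)*(88*(3 + 1/(-41))) = 10*(88*(3 - 1/41)) = 10*(88*(122/41)) = 10*(10736/41) = 107360/41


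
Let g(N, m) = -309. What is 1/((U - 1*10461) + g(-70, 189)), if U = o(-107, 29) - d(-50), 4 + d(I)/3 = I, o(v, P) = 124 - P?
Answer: -1/10513 ≈ -9.5120e-5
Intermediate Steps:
d(I) = -12 + 3*I
U = 257 (U = (124 - 1*29) - (-12 + 3*(-50)) = (124 - 29) - (-12 - 150) = 95 - 1*(-162) = 95 + 162 = 257)
1/((U - 1*10461) + g(-70, 189)) = 1/((257 - 1*10461) - 309) = 1/((257 - 10461) - 309) = 1/(-10204 - 309) = 1/(-10513) = -1/10513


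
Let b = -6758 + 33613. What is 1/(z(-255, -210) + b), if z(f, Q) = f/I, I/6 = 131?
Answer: 262/7035925 ≈ 3.7237e-5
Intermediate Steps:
I = 786 (I = 6*131 = 786)
z(f, Q) = f/786
b = 26855
1/(z(-255, -210) + b) = 1/((1/786)*(-255) + 26855) = 1/(-85/262 + 26855) = 1/(7035925/262) = 262/7035925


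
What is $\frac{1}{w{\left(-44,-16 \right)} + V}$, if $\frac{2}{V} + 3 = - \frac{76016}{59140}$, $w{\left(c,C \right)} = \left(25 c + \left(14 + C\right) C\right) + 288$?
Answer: $- \frac{63359}{49449590} \approx -0.0012813$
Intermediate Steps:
$w{\left(c,C \right)} = 288 + 25 c + C \left(14 + C\right)$ ($w{\left(c,C \right)} = \left(25 c + C \left(14 + C\right)\right) + 288 = 288 + 25 c + C \left(14 + C\right)$)
$V = - \frac{29570}{63359}$ ($V = \frac{2}{-3 - \frac{76016}{59140}} = \frac{2}{-3 - \frac{19004}{14785}} = \frac{2}{- \frac{63359}{14785}} = 2 \left(- \frac{14785}{63359}\right) = - \frac{29570}{63359} \approx -0.46671$)
$\frac{1}{w{\left(-44,-16 \right)} + V} = \frac{1}{\left(288 + \left(-16\right)^{2} + 14 \left(-16\right) + 25 \left(-44\right)\right) - \frac{29570}{63359}} = \frac{1}{\left(288 + 256 - 224 - 1100\right) - \frac{29570}{63359}} = \frac{1}{-780 - \frac{29570}{63359}} = \frac{1}{- \frac{49449590}{63359}} = - \frac{63359}{49449590}$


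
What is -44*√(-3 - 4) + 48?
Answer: 48 - 44*I*√7 ≈ 48.0 - 116.41*I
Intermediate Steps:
-44*√(-3 - 4) + 48 = -44*I*√7 + 48 = 48 - 44*I*√7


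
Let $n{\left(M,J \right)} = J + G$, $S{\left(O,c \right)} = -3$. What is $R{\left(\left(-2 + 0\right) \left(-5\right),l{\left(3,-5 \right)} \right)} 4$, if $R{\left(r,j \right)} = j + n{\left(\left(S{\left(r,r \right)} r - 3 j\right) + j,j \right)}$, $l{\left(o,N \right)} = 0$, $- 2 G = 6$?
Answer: $-12$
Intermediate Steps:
$G = -3$ ($G = \left(- \frac{1}{2}\right) 6 = -3$)
$n{\left(M,J \right)} = -3 + J$ ($n{\left(M,J \right)} = J - 3 = -3 + J$)
$R{\left(r,j \right)} = -3 + 2 j$ ($R{\left(r,j \right)} = j + \left(-3 + j\right) = -3 + 2 j$)
$R{\left(\left(-2 + 0\right) \left(-5\right),l{\left(3,-5 \right)} \right)} 4 = \left(-3 + 2 \cdot 0\right) 4 = \left(-3 + 0\right) 4 = \left(-3\right) 4 = -12$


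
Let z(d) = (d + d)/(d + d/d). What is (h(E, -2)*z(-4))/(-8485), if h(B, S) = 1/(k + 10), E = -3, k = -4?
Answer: -4/76365 ≈ -5.2380e-5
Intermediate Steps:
h(B, S) = 1/6 (h(B, S) = 1/(-4 + 10) = 1/6)
z(d) = 2*d/(1 + d) (z(d) = (2*d)/(d + 1) = (2*d)/(1 + d) = 2*d/(1 + d))
(h(E, -2)*z(-4))/(-8485) = ((2*(-4)/(1 - 4))/6)/(-8485) = ((2*(-4)/(-3))/6)*(-1/8485) = ((2*(-4)*(-1/3))/6)*(-1/8485) = ((1/6)*(8/3))*(-1/8485) = (4/9)*(-1/8485) = -4/76365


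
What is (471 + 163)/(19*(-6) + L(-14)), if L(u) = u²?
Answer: 317/41 ≈ 7.7317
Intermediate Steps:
(471 + 163)/(19*(-6) + L(-14)) = (471 + 163)/(19*(-6) + (-14)²) = 634/(-114 + 196) = 634/82 = 634*(1/82) = 317/41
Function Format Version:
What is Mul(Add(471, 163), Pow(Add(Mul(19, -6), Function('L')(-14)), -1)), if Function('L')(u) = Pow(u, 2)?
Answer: Rational(317, 41) ≈ 7.7317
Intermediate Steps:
Mul(Add(471, 163), Pow(Add(Mul(19, -6), Function('L')(-14)), -1)) = Mul(Add(471, 163), Pow(Add(Mul(19, -6), Pow(-14, 2)), -1)) = Mul(634, Pow(Add(-114, 196), -1)) = Mul(634, Pow(82, -1)) = Mul(634, Rational(1, 82)) = Rational(317, 41)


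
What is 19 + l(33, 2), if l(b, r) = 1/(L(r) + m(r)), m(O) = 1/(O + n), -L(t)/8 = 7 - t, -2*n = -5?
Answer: 6793/358 ≈ 18.975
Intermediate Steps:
n = 5/2 (n = -½*(-5) = 5/2 ≈ 2.5000)
L(t) = -56 + 8*t (L(t) = -8*(7 - t) = -56 + 8*t)
m(O) = 1/(5/2 + O) (m(O) = 1/(O + 5/2) = 1/(5/2 + O))
l(b, r) = 1/(-56 + 2/(5 + 2*r) + 8*r) (l(b, r) = 1/((-56 + 8*r) + 2/(5 + 2*r)) = 1/(-56 + 2/(5 + 2*r) + 8*r))
19 + l(33, 2) = 19 + (5 + 2*2)/(2*(-139 - 36*2 + 8*2²)) = 19 + (5 + 4)/(2*(-139 - 72 + 8*4)) = 19 + (½)*9/(-139 - 72 + 32) = 19 + (½)*9/(-179) = 19 + (½)*(-1/179)*9 = 19 - 9/358 = 6793/358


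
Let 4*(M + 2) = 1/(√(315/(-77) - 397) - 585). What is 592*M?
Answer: 148*(-4681*√77 + 16*I*√7721)/(585*√77 - 2*I*√7721) ≈ -1184.3 - 0.0086509*I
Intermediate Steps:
M = -2 + 1/(4*(-585 + 2*I*√12133/11)) (M = -2 + 1/(4*(√(315/(-77) - 397) - 585)) = -2 + 1/(4*(√(315*(-1/77) - 397) - 585)) = -2 + 1/(4*(√(-45/11 - 397) - 585)) = -2 + 1/(4*(√(-4412/11) - 585)) = -2 + 1/(4*(2*I*√12133/11 - 585)) = -2 + 1/(4*(-585 + 2*I*√12133/11)) ≈ -2.0004 - 1.4613e-5*I)
592*M = 592*((-4681*√77 + 16*I*√7721)/(4*(585*√77 - 2*I*√7721))) = 148*(-4681*√77 + 16*I*√7721)/(585*√77 - 2*I*√7721)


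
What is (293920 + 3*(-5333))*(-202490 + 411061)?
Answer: 57966260891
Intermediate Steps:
(293920 + 3*(-5333))*(-202490 + 411061) = (293920 - 15999)*208571 = 277921*208571 = 57966260891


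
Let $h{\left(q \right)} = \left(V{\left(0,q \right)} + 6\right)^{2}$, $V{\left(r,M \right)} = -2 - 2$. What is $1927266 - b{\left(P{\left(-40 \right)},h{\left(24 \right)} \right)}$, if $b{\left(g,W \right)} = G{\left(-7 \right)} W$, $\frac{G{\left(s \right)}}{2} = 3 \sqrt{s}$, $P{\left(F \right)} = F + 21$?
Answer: $1927266 - 24 i \sqrt{7} \approx 1.9273 \cdot 10^{6} - 63.498 i$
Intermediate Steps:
$P{\left(F \right)} = 21 + F$
$V{\left(r,M \right)} = -4$
$h{\left(q \right)} = 4$ ($h{\left(q \right)} = \left(-4 + 6\right)^{2} = 2^{2} = 4$)
$G{\left(s \right)} = 6 \sqrt{s}$ ($G{\left(s \right)} = 2 \cdot 3 \sqrt{s} = 6 \sqrt{s}$)
$b{\left(g,W \right)} = 6 i W \sqrt{7}$ ($b{\left(g,W \right)} = 6 \sqrt{-7} W = 6 i \sqrt{7} W = 6 i W \sqrt{7}$)
$1927266 - b{\left(P{\left(-40 \right)},h{\left(24 \right)} \right)} = 1927266 - 6 i 4 \sqrt{7} = 1927266 - 24 i \sqrt{7}$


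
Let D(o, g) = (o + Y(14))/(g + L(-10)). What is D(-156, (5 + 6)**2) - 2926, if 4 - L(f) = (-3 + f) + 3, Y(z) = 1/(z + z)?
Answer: -11064647/3780 ≈ -2927.2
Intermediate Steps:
Y(z) = 1/(2*z)
L(f) = 4 - f (L(f) = 4 - ((-3 + f) + 3) = 4 - f)
D(o, g) = (1/28 + o)/(14 + g) (D(o, g) = (o + (1/2)/14)/(g + (4 - 1*(-10))) = (o + (1/2)*(1/14))/(g + (4 + 10)) = (o + 1/28)/(g + 14) = (1/28 + o)/(14 + g))
D(-156, (5 + 6)**2) - 2926 = (1/28 - 156)/(14 + (5 + 6)**2) - 2926 = -4367/28/(14 + 11**2) - 2926 = -4367/28/(14 + 121) - 2926 = -4367/28/135 - 2926 = (1/135)*(-4367/28) - 2926 = -4367/3780 - 2926 = -11064647/3780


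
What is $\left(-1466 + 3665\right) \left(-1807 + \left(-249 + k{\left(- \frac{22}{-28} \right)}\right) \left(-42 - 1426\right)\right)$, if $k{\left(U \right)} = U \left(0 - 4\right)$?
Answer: $\frac{5669837829}{7} \approx 8.0998 \cdot 10^{8}$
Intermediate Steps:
$k{\left(U \right)} = - 4 U$ ($k{\left(U \right)} = U \left(-4\right) = - 4 U$)
$\left(-1466 + 3665\right) \left(-1807 + \left(-249 + k{\left(- \frac{22}{-28} \right)}\right) \left(-42 - 1426\right)\right) = \left(-1466 + 3665\right) \left(-1807 + \left(-249 - 4 \left(- \frac{22}{-28}\right)\right) \left(-42 - 1426\right)\right) = 2199 \left(-1807 + \left(-249 - 4 \left(\left(-22\right) \left(- \frac{1}{28}\right)\right)\right) \left(-1468\right)\right) = 2199 \left(-1807 + \left(-249 - \frac{22}{7}\right) \left(-1468\right)\right) = 2199 \left(-1807 - - \frac{2591020}{7}\right) = 2199 \left(-1807 + \frac{2591020}{7}\right) = 2199 \cdot \frac{2578371}{7} = \frac{5669837829}{7}$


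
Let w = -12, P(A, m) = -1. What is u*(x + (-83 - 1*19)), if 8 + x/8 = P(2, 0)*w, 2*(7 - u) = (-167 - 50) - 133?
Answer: -12740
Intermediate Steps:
u = 182 (u = 7 - ((-167 - 50) - 133)/2 = 7 - (-217 - 133)/2 = 7 - 1/2*(-350) = 7 + 175 = 182)
x = 32 (x = -64 + 8*(-1*(-12)) = -64 + 8*12 = -64 + 96 = 32)
u*(x + (-83 - 1*19)) = 182*(32 + (-83 - 1*19)) = 182*(32 + (-83 - 19)) = 182*(32 - 102) = 182*(-70) = -12740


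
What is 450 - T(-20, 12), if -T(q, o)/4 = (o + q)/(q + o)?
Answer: 454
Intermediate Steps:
T(q, o) = -4 (T(q, o) = -4*(o + q)/(q + o) = -4*(o + q)/(o + q) = -4*1 = -4)
450 - T(-20, 12) = 450 - 1*(-4) = 450 + 4 = 454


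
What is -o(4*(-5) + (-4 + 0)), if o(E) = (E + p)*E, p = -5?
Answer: -696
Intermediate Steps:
o(E) = E*(-5 + E) (o(E) = (E - 5)*E = (-5 + E)*E = E*(-5 + E))
-o(4*(-5) + (-4 + 0)) = -(4*(-5) + (-4 + 0))*(-5 + (4*(-5) + (-4 + 0))) = -(-20 - 4)*(-5 + (-20 - 4)) = -(-24)*(-5 - 24) = -(-24)*(-29) = -1*696 = -696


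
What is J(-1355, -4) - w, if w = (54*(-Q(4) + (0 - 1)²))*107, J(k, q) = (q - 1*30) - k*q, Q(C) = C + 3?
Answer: 29214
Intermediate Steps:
Q(C) = 3 + C
J(k, q) = -30 + q - k*q (J(k, q) = (q - 30) - k*q = (-30 + q) - k*q = -30 + q - k*q)
w = -34668 (w = (54*(-(3 + 4) + (0 - 1)²))*107 = (54*(-1*7 + (-1)²))*107 = (54*(-7 + 1))*107 = (54*(-6))*107 = -324*107 = -34668)
J(-1355, -4) - w = (-30 - 4 - 1*(-1355)*(-4)) - 1*(-34668) = (-30 - 4 - 5420) + 34668 = -5454 + 34668 = 29214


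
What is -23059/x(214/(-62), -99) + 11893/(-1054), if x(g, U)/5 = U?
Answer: 18417151/521730 ≈ 35.300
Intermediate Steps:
x(g, U) = 5*U
-23059/x(214/(-62), -99) + 11893/(-1054) = -23059/(5*(-99)) + 11893/(-1054) = -23059/(-495) + 11893*(-1/1054) = -23059*(-1/495) - 11893/1054 = 23059/495 - 11893/1054 = 18417151/521730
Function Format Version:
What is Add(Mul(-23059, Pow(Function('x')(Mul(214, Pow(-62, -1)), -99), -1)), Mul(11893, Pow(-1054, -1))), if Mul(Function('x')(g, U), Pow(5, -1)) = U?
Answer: Rational(18417151, 521730) ≈ 35.300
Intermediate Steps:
Function('x')(g, U) = Mul(5, U)
Add(Mul(-23059, Pow(Function('x')(Mul(214, Pow(-62, -1)), -99), -1)), Mul(11893, Pow(-1054, -1))) = Add(Mul(-23059, Pow(Mul(5, -99), -1)), Mul(11893, Pow(-1054, -1))) = Add(Mul(-23059, Pow(-495, -1)), Mul(11893, Rational(-1, 1054))) = Add(Mul(-23059, Rational(-1, 495)), Rational(-11893, 1054)) = Add(Rational(23059, 495), Rational(-11893, 1054)) = Rational(18417151, 521730)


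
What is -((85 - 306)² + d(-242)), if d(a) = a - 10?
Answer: -48589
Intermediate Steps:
d(a) = -10 + a
-((85 - 306)² + d(-242)) = -((85 - 306)² + (-10 - 242)) = -((-221)² - 252) = -(48841 - 252) = -1*48589 = -48589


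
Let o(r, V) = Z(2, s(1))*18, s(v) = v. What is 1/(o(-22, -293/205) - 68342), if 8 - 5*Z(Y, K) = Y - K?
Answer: -5/341584 ≈ -1.4638e-5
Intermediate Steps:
Z(Y, K) = 8/5 - Y/5 + K/5 (Z(Y, K) = 8/5 - (Y - K)/5 = 8/5 + (-Y/5 + K/5) = 8/5 - Y/5 + K/5)
o(r, V) = 126/5 (o(r, V) = (8/5 - ⅕*2 + (⅕)*1)*18 = (8/5 - ⅖ + ⅕)*18 = (7/5)*18 = 126/5)
1/(o(-22, -293/205) - 68342) = 1/(126/5 - 68342) = 1/(-341584/5) = -5/341584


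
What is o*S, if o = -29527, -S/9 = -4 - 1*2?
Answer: -1594458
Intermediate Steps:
S = 54 (S = -9*(-4 - 1*2) = -9*(-4 - 2) = -9*(-6) = 54)
o*S = -29527*54 = -1594458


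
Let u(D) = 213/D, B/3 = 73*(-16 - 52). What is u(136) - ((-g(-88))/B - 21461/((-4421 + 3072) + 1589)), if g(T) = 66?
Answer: 27098251/297840 ≈ 90.983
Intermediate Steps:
B = -14892 (B = 3*(73*(-16 - 52)) = 3*(73*(-68)) = 3*(-4964) = -14892)
u(136) - ((-g(-88))/B - 21461/((-4421 + 3072) + 1589)) = 213/136 - (-1*66/(-14892) - 21461/((-4421 + 3072) + 1589)) = 213*(1/136) - (-66*(-1/14892) - 21461/(-1349 + 1589)) = 213/136 - (11/2482 - 21461/240) = 213/136 - 1*(-26631781/297840) = 213/136 + 26631781/297840 = 27098251/297840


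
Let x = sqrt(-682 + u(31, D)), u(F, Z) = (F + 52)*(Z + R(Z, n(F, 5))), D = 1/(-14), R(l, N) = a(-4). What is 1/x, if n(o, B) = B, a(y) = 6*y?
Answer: -I*sqrt(525266)/37519 ≈ -0.019317*I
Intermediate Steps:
R(l, N) = -24 (R(l, N) = 6*(-4) = -24)
D = -1/14 ≈ -0.071429
u(F, Z) = (-24 + Z)*(52 + F) (u(F, Z) = (F + 52)*(Z - 24) = (52 + F)*(-24 + Z) = (-24 + Z)*(52 + F))
x = I*sqrt(525266)/14 (x = sqrt(-682 + (-1248 - 24*31 + 52*(-1/14) + 31*(-1/14))) = sqrt(-682 + (-1248 - 744 - 26/7 - 31/14)) = sqrt(-682 - 27971/14) = sqrt(-37519/14) = I*sqrt(525266)/14 ≈ 51.768*I)
1/x = 1/(I*sqrt(525266)/14) = -I*sqrt(525266)/37519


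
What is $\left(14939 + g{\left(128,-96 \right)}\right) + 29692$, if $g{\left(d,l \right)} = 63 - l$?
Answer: $44790$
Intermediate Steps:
$\left(14939 + g{\left(128,-96 \right)}\right) + 29692 = \left(14939 + \left(63 - -96\right)\right) + 29692 = \left(14939 + \left(63 + 96\right)\right) + 29692 = \left(14939 + 159\right) + 29692 = 15098 + 29692 = 44790$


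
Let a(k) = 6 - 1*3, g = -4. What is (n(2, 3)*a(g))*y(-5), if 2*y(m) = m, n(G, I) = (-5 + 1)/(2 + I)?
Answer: 6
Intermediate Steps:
n(G, I) = -4/(2 + I)
a(k) = 3 (a(k) = 6 - 3 = 3)
y(m) = m/2
(n(2, 3)*a(g))*y(-5) = (-4/(2 + 3)*3)*((1/2)*(-5)) = (-4/5*3)*(-5/2) = (-4*1/5*3)*(-5/2) = -4/5*3*(-5/2) = -12/5*(-5/2) = 6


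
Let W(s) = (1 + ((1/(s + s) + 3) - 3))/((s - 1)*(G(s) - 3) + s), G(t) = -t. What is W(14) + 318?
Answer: 1843099/5796 ≈ 318.00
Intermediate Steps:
W(s) = (1 + 1/(2*s))/(s + (-1 + s)*(-3 - s)) (W(s) = (1 + ((1/(s + s) + 3) - 3))/((s - 1)*(-s - 3) + s) = (1 + ((1/(2*s) + 3) - 3))/((-1 + s)*(-3 - s) + s) = (1 + ((1/(2*s) + 3) - 3))/(s + (-1 + s)*(-3 - s)) = (1 + ((3 + 1/(2*s)) - 3))/(s + (-1 + s)*(-3 - s)) = (1 + 1/(2*s))/(s + (-1 + s)*(-3 - s)))
W(14) + 318 = (½ + 14)/(14*(3 - 1*14 - 1*14²)) + 318 = (1/14)*(29/2)/(3 - 14 - 1*196) + 318 = (1/14)*(29/2)/(3 - 14 - 196) + 318 = (1/14)*(29/2)/(-207) + 318 = (1/14)*(-1/207)*(29/2) + 318 = -29/5796 + 318 = 1843099/5796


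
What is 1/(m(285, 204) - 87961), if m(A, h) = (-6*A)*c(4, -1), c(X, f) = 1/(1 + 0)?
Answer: -1/89671 ≈ -1.1152e-5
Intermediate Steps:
c(X, f) = 1 (c(X, f) = 1/1 = 1)
m(A, h) = -6*A (m(A, h) = -6*A*1 = -6*A)
1/(m(285, 204) - 87961) = 1/(-6*285 - 87961) = 1/(-1710 - 87961) = 1/(-89671) = -1/89671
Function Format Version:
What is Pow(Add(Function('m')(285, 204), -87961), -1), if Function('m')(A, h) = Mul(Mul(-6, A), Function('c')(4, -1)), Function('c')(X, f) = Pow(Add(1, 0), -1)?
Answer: Rational(-1, 89671) ≈ -1.1152e-5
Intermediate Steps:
Function('c')(X, f) = 1 (Function('c')(X, f) = Pow(1, -1) = 1)
Function('m')(A, h) = Mul(-6, A) (Function('m')(A, h) = Mul(Mul(-6, A), 1) = Mul(-6, A))
Pow(Add(Function('m')(285, 204), -87961), -1) = Pow(Add(Mul(-6, 285), -87961), -1) = Pow(Add(-1710, -87961), -1) = Pow(-89671, -1) = Rational(-1, 89671)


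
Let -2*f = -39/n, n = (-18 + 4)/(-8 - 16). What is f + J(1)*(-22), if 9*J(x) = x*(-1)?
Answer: 2260/63 ≈ 35.873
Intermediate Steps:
J(x) = -x/9 (J(x) = (x*(-1))/9 = (-x)/9 = -x/9)
n = 7/12 (n = -14/(-24) = -14*(-1/24) = 7/12 ≈ 0.58333)
f = 234/7 (f = -(-39)/(2*7/12) = -(-39)*12/(2*7) = -1/2*(-468/7) = 234/7 ≈ 33.429)
f + J(1)*(-22) = 234/7 - 1/9*1*(-22) = 234/7 - 1/9*(-22) = 234/7 + 22/9 = 2260/63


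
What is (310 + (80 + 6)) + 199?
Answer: 595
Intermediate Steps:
(310 + (80 + 6)) + 199 = (310 + 86) + 199 = 396 + 199 = 595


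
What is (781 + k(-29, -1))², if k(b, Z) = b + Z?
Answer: 564001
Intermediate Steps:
k(b, Z) = Z + b
(781 + k(-29, -1))² = (781 + (-1 - 29))² = (781 - 30)² = 751² = 564001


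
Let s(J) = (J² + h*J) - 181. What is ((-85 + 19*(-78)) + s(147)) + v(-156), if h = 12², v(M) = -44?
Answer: 40985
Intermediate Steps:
h = 144
s(J) = -181 + J² + 144*J (s(J) = (J² + 144*J) - 181 = -181 + J² + 144*J)
((-85 + 19*(-78)) + s(147)) + v(-156) = ((-85 + 19*(-78)) + (-181 + 147² + 144*147)) - 44 = ((-85 - 1482) + (-181 + 21609 + 21168)) - 44 = (-1567 + 42596) - 44 = 41029 - 44 = 40985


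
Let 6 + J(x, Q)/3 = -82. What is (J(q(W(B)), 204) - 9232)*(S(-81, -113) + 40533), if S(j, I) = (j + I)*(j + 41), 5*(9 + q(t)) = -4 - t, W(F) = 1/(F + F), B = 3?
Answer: -458590328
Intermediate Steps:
W(F) = 1/(2*F)
q(t) = -49/5 - t/5 (q(t) = -9 + (-4 - t)/5 = -9 + (-⅘ - t/5) = -49/5 - t/5)
J(x, Q) = -264 (J(x, Q) = -18 + 3*(-82) = -18 - 246 = -264)
S(j, I) = (41 + j)*(I + j) (S(j, I) = (I + j)*(41 + j) = (41 + j)*(I + j))
(J(q(W(B)), 204) - 9232)*(S(-81, -113) + 40533) = (-264 - 9232)*(((-81)² + 41*(-113) + 41*(-81) - 113*(-81)) + 40533) = -9496*((6561 - 4633 - 3321 + 9153) + 40533) = -9496*(7760 + 40533) = -9496*48293 = -458590328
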